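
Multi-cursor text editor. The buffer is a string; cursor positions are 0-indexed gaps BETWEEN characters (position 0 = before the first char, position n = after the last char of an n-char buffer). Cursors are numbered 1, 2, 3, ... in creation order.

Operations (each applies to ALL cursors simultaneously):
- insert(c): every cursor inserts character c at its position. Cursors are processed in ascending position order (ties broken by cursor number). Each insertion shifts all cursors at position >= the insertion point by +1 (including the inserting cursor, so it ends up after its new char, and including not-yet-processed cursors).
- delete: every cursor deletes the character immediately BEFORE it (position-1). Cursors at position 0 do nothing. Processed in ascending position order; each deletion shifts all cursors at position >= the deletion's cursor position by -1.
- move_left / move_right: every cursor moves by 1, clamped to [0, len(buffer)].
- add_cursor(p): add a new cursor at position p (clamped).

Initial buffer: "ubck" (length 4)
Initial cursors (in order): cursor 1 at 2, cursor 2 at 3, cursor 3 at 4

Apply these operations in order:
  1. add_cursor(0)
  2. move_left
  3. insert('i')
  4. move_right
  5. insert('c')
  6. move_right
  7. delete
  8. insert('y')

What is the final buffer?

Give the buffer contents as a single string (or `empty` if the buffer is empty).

After op 1 (add_cursor(0)): buffer="ubck" (len 4), cursors c4@0 c1@2 c2@3 c3@4, authorship ....
After op 2 (move_left): buffer="ubck" (len 4), cursors c4@0 c1@1 c2@2 c3@3, authorship ....
After op 3 (insert('i')): buffer="iuibicik" (len 8), cursors c4@1 c1@3 c2@5 c3@7, authorship 4.1.2.3.
After op 4 (move_right): buffer="iuibicik" (len 8), cursors c4@2 c1@4 c2@6 c3@8, authorship 4.1.2.3.
After op 5 (insert('c')): buffer="iucibciccikc" (len 12), cursors c4@3 c1@6 c2@9 c3@12, authorship 4.41.12.23.3
After op 6 (move_right): buffer="iucibciccikc" (len 12), cursors c4@4 c1@7 c2@10 c3@12, authorship 4.41.12.23.3
After op 7 (delete): buffer="iucbccck" (len 8), cursors c4@3 c1@5 c2@7 c3@8, authorship 4.4.1.2.
After op 8 (insert('y')): buffer="iucybcyccyky" (len 12), cursors c4@4 c1@7 c2@10 c3@12, authorship 4.44.11.22.3

Answer: iucybcyccyky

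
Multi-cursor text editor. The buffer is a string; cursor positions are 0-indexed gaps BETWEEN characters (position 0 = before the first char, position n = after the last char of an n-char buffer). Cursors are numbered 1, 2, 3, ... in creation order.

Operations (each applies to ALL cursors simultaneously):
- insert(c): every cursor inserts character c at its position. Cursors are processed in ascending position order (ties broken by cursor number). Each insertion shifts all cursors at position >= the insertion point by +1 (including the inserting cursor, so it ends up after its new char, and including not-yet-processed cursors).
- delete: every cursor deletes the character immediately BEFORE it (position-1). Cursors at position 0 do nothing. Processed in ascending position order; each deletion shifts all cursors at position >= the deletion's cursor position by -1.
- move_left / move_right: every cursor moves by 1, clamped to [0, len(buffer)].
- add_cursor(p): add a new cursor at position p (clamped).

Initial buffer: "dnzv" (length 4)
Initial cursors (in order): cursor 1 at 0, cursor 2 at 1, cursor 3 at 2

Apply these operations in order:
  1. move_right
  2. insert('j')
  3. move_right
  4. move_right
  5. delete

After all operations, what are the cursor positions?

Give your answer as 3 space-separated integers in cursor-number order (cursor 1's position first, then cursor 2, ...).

Answer: 3 4 4

Derivation:
After op 1 (move_right): buffer="dnzv" (len 4), cursors c1@1 c2@2 c3@3, authorship ....
After op 2 (insert('j')): buffer="djnjzjv" (len 7), cursors c1@2 c2@4 c3@6, authorship .1.2.3.
After op 3 (move_right): buffer="djnjzjv" (len 7), cursors c1@3 c2@5 c3@7, authorship .1.2.3.
After op 4 (move_right): buffer="djnjzjv" (len 7), cursors c1@4 c2@6 c3@7, authorship .1.2.3.
After op 5 (delete): buffer="djnz" (len 4), cursors c1@3 c2@4 c3@4, authorship .1..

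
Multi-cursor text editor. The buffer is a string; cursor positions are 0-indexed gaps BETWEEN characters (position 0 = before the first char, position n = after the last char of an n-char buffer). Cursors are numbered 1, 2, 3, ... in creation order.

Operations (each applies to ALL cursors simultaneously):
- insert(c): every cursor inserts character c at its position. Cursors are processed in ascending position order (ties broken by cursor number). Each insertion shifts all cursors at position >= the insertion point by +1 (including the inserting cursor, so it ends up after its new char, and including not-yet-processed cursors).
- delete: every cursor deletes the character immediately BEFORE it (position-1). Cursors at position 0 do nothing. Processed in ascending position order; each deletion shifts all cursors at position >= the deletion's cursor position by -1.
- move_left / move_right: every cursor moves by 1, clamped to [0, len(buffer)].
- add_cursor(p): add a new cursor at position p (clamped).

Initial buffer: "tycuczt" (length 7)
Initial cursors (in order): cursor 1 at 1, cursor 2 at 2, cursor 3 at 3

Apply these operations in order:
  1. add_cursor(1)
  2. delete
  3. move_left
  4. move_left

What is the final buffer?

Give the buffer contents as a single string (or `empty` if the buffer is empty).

After op 1 (add_cursor(1)): buffer="tycuczt" (len 7), cursors c1@1 c4@1 c2@2 c3@3, authorship .......
After op 2 (delete): buffer="uczt" (len 4), cursors c1@0 c2@0 c3@0 c4@0, authorship ....
After op 3 (move_left): buffer="uczt" (len 4), cursors c1@0 c2@0 c3@0 c4@0, authorship ....
After op 4 (move_left): buffer="uczt" (len 4), cursors c1@0 c2@0 c3@0 c4@0, authorship ....

Answer: uczt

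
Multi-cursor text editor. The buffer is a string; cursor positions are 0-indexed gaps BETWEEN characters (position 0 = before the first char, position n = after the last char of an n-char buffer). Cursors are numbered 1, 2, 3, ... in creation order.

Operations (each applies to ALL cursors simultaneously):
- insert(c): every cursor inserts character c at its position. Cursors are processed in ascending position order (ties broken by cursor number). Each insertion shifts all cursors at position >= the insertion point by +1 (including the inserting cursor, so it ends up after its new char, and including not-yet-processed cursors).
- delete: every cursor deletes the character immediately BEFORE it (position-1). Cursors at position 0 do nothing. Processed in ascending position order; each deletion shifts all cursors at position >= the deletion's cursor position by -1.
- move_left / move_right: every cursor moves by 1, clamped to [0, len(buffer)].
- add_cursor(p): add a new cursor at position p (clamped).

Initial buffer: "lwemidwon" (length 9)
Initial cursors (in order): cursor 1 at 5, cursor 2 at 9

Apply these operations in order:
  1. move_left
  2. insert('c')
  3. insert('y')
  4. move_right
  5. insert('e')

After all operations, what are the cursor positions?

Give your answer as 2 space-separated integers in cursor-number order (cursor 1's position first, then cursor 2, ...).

Answer: 8 15

Derivation:
After op 1 (move_left): buffer="lwemidwon" (len 9), cursors c1@4 c2@8, authorship .........
After op 2 (insert('c')): buffer="lwemcidwocn" (len 11), cursors c1@5 c2@10, authorship ....1....2.
After op 3 (insert('y')): buffer="lwemcyidwocyn" (len 13), cursors c1@6 c2@12, authorship ....11....22.
After op 4 (move_right): buffer="lwemcyidwocyn" (len 13), cursors c1@7 c2@13, authorship ....11....22.
After op 5 (insert('e')): buffer="lwemcyiedwocyne" (len 15), cursors c1@8 c2@15, authorship ....11.1...22.2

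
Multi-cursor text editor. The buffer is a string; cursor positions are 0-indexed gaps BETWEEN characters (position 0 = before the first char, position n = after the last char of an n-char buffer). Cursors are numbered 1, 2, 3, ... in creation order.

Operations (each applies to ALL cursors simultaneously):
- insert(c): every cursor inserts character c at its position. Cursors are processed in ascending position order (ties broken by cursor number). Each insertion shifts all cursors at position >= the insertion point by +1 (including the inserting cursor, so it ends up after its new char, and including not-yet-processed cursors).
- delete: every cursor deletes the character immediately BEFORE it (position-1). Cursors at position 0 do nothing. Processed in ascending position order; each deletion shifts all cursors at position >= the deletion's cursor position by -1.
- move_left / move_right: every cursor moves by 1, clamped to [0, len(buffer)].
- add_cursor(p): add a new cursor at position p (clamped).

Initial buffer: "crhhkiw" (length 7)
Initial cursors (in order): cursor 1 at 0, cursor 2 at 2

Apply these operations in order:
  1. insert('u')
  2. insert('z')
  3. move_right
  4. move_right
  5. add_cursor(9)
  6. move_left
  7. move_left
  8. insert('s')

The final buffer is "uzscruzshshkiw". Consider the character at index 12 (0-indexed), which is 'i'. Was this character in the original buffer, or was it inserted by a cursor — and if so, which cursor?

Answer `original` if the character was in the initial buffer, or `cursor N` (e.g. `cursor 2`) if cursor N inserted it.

Answer: original

Derivation:
After op 1 (insert('u')): buffer="ucruhhkiw" (len 9), cursors c1@1 c2@4, authorship 1..2.....
After op 2 (insert('z')): buffer="uzcruzhhkiw" (len 11), cursors c1@2 c2@6, authorship 11..22.....
After op 3 (move_right): buffer="uzcruzhhkiw" (len 11), cursors c1@3 c2@7, authorship 11..22.....
After op 4 (move_right): buffer="uzcruzhhkiw" (len 11), cursors c1@4 c2@8, authorship 11..22.....
After op 5 (add_cursor(9)): buffer="uzcruzhhkiw" (len 11), cursors c1@4 c2@8 c3@9, authorship 11..22.....
After op 6 (move_left): buffer="uzcruzhhkiw" (len 11), cursors c1@3 c2@7 c3@8, authorship 11..22.....
After op 7 (move_left): buffer="uzcruzhhkiw" (len 11), cursors c1@2 c2@6 c3@7, authorship 11..22.....
After op 8 (insert('s')): buffer="uzscruzshshkiw" (len 14), cursors c1@3 c2@8 c3@10, authorship 111..222.3....
Authorship (.=original, N=cursor N): 1 1 1 . . 2 2 2 . 3 . . . .
Index 12: author = original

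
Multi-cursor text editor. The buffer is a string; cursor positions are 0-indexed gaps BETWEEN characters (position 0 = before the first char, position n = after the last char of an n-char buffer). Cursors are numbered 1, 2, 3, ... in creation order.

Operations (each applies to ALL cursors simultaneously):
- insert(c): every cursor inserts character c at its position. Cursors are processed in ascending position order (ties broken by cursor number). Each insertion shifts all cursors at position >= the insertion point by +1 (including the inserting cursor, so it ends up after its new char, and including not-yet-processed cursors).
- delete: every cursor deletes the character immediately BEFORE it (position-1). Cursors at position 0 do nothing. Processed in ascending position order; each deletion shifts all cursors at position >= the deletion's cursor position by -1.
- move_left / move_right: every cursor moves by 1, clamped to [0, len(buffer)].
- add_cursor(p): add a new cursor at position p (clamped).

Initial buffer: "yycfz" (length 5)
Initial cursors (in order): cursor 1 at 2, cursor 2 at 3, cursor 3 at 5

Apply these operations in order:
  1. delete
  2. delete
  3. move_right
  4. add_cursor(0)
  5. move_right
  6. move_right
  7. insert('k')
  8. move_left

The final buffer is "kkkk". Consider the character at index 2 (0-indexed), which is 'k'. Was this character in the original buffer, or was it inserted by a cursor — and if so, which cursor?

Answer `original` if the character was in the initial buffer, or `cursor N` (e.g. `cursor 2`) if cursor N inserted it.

Answer: cursor 3

Derivation:
After op 1 (delete): buffer="yf" (len 2), cursors c1@1 c2@1 c3@2, authorship ..
After op 2 (delete): buffer="" (len 0), cursors c1@0 c2@0 c3@0, authorship 
After op 3 (move_right): buffer="" (len 0), cursors c1@0 c2@0 c3@0, authorship 
After op 4 (add_cursor(0)): buffer="" (len 0), cursors c1@0 c2@0 c3@0 c4@0, authorship 
After op 5 (move_right): buffer="" (len 0), cursors c1@0 c2@0 c3@0 c4@0, authorship 
After op 6 (move_right): buffer="" (len 0), cursors c1@0 c2@0 c3@0 c4@0, authorship 
After op 7 (insert('k')): buffer="kkkk" (len 4), cursors c1@4 c2@4 c3@4 c4@4, authorship 1234
After op 8 (move_left): buffer="kkkk" (len 4), cursors c1@3 c2@3 c3@3 c4@3, authorship 1234
Authorship (.=original, N=cursor N): 1 2 3 4
Index 2: author = 3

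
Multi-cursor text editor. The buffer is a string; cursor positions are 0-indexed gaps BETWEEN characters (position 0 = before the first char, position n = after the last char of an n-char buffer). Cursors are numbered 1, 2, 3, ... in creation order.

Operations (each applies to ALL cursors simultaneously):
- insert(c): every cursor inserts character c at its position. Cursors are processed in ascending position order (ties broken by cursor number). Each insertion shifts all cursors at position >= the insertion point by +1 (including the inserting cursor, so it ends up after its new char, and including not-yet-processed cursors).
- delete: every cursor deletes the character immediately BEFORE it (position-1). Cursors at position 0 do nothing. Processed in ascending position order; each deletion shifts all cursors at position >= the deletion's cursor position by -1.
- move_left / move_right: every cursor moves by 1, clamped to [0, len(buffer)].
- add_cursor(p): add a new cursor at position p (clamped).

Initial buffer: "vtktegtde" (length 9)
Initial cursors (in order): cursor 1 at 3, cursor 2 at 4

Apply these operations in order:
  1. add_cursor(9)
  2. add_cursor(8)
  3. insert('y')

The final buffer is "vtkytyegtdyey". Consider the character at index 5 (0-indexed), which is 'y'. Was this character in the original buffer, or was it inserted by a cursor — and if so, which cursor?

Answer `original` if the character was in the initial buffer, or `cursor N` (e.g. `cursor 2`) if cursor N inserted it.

Answer: cursor 2

Derivation:
After op 1 (add_cursor(9)): buffer="vtktegtde" (len 9), cursors c1@3 c2@4 c3@9, authorship .........
After op 2 (add_cursor(8)): buffer="vtktegtde" (len 9), cursors c1@3 c2@4 c4@8 c3@9, authorship .........
After op 3 (insert('y')): buffer="vtkytyegtdyey" (len 13), cursors c1@4 c2@6 c4@11 c3@13, authorship ...1.2....4.3
Authorship (.=original, N=cursor N): . . . 1 . 2 . . . . 4 . 3
Index 5: author = 2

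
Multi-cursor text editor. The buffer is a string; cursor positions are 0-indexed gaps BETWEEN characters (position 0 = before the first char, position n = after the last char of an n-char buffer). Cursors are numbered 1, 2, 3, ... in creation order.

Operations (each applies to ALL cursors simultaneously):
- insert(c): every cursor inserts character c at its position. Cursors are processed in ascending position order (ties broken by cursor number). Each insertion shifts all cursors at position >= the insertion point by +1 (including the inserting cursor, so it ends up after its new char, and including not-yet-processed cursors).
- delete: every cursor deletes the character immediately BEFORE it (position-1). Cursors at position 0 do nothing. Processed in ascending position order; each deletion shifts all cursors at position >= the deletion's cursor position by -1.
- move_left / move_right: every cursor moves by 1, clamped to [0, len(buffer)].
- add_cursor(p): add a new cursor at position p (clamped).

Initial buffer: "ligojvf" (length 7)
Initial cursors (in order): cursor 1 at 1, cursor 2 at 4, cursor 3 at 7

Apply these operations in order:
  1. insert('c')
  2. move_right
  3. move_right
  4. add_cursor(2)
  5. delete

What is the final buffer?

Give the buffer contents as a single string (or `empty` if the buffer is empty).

After op 1 (insert('c')): buffer="lcigocjvfc" (len 10), cursors c1@2 c2@6 c3@10, authorship .1...2...3
After op 2 (move_right): buffer="lcigocjvfc" (len 10), cursors c1@3 c2@7 c3@10, authorship .1...2...3
After op 3 (move_right): buffer="lcigocjvfc" (len 10), cursors c1@4 c2@8 c3@10, authorship .1...2...3
After op 4 (add_cursor(2)): buffer="lcigocjvfc" (len 10), cursors c4@2 c1@4 c2@8 c3@10, authorship .1...2...3
After op 5 (delete): buffer="liocjf" (len 6), cursors c4@1 c1@2 c2@5 c3@6, authorship ...2..

Answer: liocjf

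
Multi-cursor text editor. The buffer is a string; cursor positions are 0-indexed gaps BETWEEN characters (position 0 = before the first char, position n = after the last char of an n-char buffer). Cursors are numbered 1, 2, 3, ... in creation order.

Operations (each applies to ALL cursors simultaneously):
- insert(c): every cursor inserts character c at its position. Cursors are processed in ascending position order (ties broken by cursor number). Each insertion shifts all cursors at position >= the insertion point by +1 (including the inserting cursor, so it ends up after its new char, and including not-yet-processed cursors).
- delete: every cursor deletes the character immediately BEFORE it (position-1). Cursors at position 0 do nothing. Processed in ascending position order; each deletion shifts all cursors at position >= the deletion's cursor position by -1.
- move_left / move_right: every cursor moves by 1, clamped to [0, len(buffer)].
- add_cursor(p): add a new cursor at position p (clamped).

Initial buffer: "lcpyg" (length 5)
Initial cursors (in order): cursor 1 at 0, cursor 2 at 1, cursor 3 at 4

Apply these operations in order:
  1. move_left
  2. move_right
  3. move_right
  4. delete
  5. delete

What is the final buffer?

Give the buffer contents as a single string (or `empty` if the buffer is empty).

Answer: p

Derivation:
After op 1 (move_left): buffer="lcpyg" (len 5), cursors c1@0 c2@0 c3@3, authorship .....
After op 2 (move_right): buffer="lcpyg" (len 5), cursors c1@1 c2@1 c3@4, authorship .....
After op 3 (move_right): buffer="lcpyg" (len 5), cursors c1@2 c2@2 c3@5, authorship .....
After op 4 (delete): buffer="py" (len 2), cursors c1@0 c2@0 c3@2, authorship ..
After op 5 (delete): buffer="p" (len 1), cursors c1@0 c2@0 c3@1, authorship .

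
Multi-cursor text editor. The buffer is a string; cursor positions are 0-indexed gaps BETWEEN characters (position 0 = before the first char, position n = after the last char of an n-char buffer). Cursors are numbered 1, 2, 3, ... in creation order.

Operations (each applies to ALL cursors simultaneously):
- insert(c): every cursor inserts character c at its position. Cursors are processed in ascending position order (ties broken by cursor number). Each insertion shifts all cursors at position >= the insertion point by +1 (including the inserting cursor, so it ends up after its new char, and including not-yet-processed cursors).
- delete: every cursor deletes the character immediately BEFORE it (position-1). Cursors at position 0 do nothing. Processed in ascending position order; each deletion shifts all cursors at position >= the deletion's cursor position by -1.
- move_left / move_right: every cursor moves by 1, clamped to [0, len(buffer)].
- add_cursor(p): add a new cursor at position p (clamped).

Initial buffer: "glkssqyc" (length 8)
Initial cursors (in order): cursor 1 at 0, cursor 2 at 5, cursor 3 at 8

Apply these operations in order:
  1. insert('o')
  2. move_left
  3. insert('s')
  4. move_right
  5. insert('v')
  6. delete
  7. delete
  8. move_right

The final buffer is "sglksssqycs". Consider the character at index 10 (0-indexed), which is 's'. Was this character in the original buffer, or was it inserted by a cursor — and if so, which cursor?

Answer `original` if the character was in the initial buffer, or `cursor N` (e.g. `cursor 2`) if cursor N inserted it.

After op 1 (insert('o')): buffer="oglkssoqyco" (len 11), cursors c1@1 c2@7 c3@11, authorship 1.....2...3
After op 2 (move_left): buffer="oglkssoqyco" (len 11), cursors c1@0 c2@6 c3@10, authorship 1.....2...3
After op 3 (insert('s')): buffer="soglksssoqycso" (len 14), cursors c1@1 c2@8 c3@13, authorship 11.....22...33
After op 4 (move_right): buffer="soglksssoqycso" (len 14), cursors c1@2 c2@9 c3@14, authorship 11.....22...33
After op 5 (insert('v')): buffer="sovglksssovqycsov" (len 17), cursors c1@3 c2@11 c3@17, authorship 111.....222...333
After op 6 (delete): buffer="soglksssoqycso" (len 14), cursors c1@2 c2@9 c3@14, authorship 11.....22...33
After op 7 (delete): buffer="sglksssqycs" (len 11), cursors c1@1 c2@7 c3@11, authorship 1.....2...3
After op 8 (move_right): buffer="sglksssqycs" (len 11), cursors c1@2 c2@8 c3@11, authorship 1.....2...3
Authorship (.=original, N=cursor N): 1 . . . . . 2 . . . 3
Index 10: author = 3

Answer: cursor 3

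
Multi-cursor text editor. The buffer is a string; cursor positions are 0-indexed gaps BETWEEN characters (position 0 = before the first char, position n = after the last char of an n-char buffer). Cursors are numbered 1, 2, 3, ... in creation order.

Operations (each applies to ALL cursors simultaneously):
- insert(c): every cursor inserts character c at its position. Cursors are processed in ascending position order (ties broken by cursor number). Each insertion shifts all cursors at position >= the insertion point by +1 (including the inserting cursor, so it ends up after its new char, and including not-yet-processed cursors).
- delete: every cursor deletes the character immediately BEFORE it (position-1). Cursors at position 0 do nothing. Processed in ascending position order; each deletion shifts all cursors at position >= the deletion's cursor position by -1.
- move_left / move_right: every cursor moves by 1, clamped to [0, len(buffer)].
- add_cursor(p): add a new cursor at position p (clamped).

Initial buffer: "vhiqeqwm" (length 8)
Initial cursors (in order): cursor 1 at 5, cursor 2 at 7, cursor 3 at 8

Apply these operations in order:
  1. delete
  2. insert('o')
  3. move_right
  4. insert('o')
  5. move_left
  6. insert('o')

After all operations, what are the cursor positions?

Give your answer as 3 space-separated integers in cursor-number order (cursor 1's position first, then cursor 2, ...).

Answer: 7 13 13

Derivation:
After op 1 (delete): buffer="vhiqq" (len 5), cursors c1@4 c2@5 c3@5, authorship .....
After op 2 (insert('o')): buffer="vhiqoqoo" (len 8), cursors c1@5 c2@8 c3@8, authorship ....1.23
After op 3 (move_right): buffer="vhiqoqoo" (len 8), cursors c1@6 c2@8 c3@8, authorship ....1.23
After op 4 (insert('o')): buffer="vhiqoqooooo" (len 11), cursors c1@7 c2@11 c3@11, authorship ....1.12323
After op 5 (move_left): buffer="vhiqoqooooo" (len 11), cursors c1@6 c2@10 c3@10, authorship ....1.12323
After op 6 (insert('o')): buffer="vhiqoqoooooooo" (len 14), cursors c1@7 c2@13 c3@13, authorship ....1.11232233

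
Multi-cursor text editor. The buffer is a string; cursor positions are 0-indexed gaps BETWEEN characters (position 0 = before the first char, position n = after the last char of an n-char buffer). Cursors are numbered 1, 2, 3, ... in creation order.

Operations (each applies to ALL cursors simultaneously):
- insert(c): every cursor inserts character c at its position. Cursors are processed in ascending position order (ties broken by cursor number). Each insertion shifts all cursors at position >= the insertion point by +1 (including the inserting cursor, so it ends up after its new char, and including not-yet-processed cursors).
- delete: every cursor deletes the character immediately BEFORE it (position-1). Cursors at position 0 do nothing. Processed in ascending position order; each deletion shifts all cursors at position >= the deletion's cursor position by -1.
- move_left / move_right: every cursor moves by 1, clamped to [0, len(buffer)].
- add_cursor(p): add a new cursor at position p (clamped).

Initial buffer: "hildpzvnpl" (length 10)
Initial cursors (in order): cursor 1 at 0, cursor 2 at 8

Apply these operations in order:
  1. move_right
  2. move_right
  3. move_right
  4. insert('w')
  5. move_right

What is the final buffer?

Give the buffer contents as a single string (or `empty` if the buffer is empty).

After op 1 (move_right): buffer="hildpzvnpl" (len 10), cursors c1@1 c2@9, authorship ..........
After op 2 (move_right): buffer="hildpzvnpl" (len 10), cursors c1@2 c2@10, authorship ..........
After op 3 (move_right): buffer="hildpzvnpl" (len 10), cursors c1@3 c2@10, authorship ..........
After op 4 (insert('w')): buffer="hilwdpzvnplw" (len 12), cursors c1@4 c2@12, authorship ...1.......2
After op 5 (move_right): buffer="hilwdpzvnplw" (len 12), cursors c1@5 c2@12, authorship ...1.......2

Answer: hilwdpzvnplw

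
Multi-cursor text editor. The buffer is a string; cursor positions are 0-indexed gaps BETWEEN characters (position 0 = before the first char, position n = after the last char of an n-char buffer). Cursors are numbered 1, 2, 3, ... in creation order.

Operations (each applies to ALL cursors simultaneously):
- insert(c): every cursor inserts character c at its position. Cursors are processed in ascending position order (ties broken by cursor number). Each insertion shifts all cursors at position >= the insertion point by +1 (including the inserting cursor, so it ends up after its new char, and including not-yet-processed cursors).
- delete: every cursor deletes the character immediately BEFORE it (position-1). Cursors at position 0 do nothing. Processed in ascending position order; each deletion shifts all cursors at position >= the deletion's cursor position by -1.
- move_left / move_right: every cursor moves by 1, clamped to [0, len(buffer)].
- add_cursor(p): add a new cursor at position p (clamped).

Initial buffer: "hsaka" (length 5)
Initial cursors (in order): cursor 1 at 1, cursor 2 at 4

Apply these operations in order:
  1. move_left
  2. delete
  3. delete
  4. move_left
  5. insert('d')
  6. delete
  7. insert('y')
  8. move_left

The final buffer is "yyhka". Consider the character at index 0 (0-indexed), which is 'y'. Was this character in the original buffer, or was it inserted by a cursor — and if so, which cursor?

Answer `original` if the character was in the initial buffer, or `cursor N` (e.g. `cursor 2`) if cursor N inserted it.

Answer: cursor 1

Derivation:
After op 1 (move_left): buffer="hsaka" (len 5), cursors c1@0 c2@3, authorship .....
After op 2 (delete): buffer="hska" (len 4), cursors c1@0 c2@2, authorship ....
After op 3 (delete): buffer="hka" (len 3), cursors c1@0 c2@1, authorship ...
After op 4 (move_left): buffer="hka" (len 3), cursors c1@0 c2@0, authorship ...
After op 5 (insert('d')): buffer="ddhka" (len 5), cursors c1@2 c2@2, authorship 12...
After op 6 (delete): buffer="hka" (len 3), cursors c1@0 c2@0, authorship ...
After op 7 (insert('y')): buffer="yyhka" (len 5), cursors c1@2 c2@2, authorship 12...
After op 8 (move_left): buffer="yyhka" (len 5), cursors c1@1 c2@1, authorship 12...
Authorship (.=original, N=cursor N): 1 2 . . .
Index 0: author = 1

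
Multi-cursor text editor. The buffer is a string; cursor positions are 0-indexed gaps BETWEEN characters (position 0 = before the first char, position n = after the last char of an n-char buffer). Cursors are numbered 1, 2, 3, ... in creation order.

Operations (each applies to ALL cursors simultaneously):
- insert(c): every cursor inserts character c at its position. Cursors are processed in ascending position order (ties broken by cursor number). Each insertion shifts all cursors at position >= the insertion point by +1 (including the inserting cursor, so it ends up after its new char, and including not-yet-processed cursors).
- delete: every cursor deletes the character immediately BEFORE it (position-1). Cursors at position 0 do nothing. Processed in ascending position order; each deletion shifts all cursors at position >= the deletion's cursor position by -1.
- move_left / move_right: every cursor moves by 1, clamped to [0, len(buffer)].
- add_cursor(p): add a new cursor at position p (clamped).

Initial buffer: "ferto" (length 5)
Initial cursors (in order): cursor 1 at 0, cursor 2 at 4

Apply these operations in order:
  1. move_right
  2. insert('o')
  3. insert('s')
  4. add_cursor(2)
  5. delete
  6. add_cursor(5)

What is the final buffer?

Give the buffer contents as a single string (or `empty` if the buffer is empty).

After op 1 (move_right): buffer="ferto" (len 5), cursors c1@1 c2@5, authorship .....
After op 2 (insert('o')): buffer="foertoo" (len 7), cursors c1@2 c2@7, authorship .1....2
After op 3 (insert('s')): buffer="fosertoos" (len 9), cursors c1@3 c2@9, authorship .11....22
After op 4 (add_cursor(2)): buffer="fosertoos" (len 9), cursors c3@2 c1@3 c2@9, authorship .11....22
After op 5 (delete): buffer="fertoo" (len 6), cursors c1@1 c3@1 c2@6, authorship .....2
After op 6 (add_cursor(5)): buffer="fertoo" (len 6), cursors c1@1 c3@1 c4@5 c2@6, authorship .....2

Answer: fertoo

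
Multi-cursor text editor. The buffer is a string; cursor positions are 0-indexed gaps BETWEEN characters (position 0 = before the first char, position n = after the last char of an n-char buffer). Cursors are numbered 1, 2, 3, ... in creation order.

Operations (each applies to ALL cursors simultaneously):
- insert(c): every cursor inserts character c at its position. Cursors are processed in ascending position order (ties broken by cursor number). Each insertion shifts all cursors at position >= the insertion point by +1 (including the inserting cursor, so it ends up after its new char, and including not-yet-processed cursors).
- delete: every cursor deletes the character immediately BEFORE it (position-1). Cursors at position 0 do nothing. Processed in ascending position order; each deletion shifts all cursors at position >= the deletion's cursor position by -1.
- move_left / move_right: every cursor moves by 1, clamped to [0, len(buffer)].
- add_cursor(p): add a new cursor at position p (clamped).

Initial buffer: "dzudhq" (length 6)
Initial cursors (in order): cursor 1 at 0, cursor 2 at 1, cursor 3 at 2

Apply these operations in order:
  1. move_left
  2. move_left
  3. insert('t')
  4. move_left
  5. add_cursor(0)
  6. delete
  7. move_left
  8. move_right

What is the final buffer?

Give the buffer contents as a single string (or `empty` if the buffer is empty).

After op 1 (move_left): buffer="dzudhq" (len 6), cursors c1@0 c2@0 c3@1, authorship ......
After op 2 (move_left): buffer="dzudhq" (len 6), cursors c1@0 c2@0 c3@0, authorship ......
After op 3 (insert('t')): buffer="tttdzudhq" (len 9), cursors c1@3 c2@3 c3@3, authorship 123......
After op 4 (move_left): buffer="tttdzudhq" (len 9), cursors c1@2 c2@2 c3@2, authorship 123......
After op 5 (add_cursor(0)): buffer="tttdzudhq" (len 9), cursors c4@0 c1@2 c2@2 c3@2, authorship 123......
After op 6 (delete): buffer="tdzudhq" (len 7), cursors c1@0 c2@0 c3@0 c4@0, authorship 3......
After op 7 (move_left): buffer="tdzudhq" (len 7), cursors c1@0 c2@0 c3@0 c4@0, authorship 3......
After op 8 (move_right): buffer="tdzudhq" (len 7), cursors c1@1 c2@1 c3@1 c4@1, authorship 3......

Answer: tdzudhq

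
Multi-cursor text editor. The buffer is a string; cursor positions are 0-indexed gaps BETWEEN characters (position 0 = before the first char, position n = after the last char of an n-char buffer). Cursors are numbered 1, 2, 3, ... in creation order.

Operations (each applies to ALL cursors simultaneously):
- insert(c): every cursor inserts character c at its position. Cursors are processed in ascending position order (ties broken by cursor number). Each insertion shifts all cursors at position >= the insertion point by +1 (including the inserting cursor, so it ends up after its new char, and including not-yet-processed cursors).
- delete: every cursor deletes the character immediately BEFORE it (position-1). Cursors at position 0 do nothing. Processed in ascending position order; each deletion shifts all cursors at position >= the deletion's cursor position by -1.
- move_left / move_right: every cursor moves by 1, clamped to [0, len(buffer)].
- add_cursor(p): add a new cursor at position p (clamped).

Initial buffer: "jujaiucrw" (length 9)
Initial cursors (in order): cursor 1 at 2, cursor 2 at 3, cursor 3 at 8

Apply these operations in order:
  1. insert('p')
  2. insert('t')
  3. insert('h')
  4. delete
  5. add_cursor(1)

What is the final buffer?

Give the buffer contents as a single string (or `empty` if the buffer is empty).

After op 1 (insert('p')): buffer="jupjpaiucrpw" (len 12), cursors c1@3 c2@5 c3@11, authorship ..1.2.....3.
After op 2 (insert('t')): buffer="juptjptaiucrptw" (len 15), cursors c1@4 c2@7 c3@14, authorship ..11.22.....33.
After op 3 (insert('h')): buffer="jupthjpthaiucrpthw" (len 18), cursors c1@5 c2@9 c3@17, authorship ..111.222.....333.
After op 4 (delete): buffer="juptjptaiucrptw" (len 15), cursors c1@4 c2@7 c3@14, authorship ..11.22.....33.
After op 5 (add_cursor(1)): buffer="juptjptaiucrptw" (len 15), cursors c4@1 c1@4 c2@7 c3@14, authorship ..11.22.....33.

Answer: juptjptaiucrptw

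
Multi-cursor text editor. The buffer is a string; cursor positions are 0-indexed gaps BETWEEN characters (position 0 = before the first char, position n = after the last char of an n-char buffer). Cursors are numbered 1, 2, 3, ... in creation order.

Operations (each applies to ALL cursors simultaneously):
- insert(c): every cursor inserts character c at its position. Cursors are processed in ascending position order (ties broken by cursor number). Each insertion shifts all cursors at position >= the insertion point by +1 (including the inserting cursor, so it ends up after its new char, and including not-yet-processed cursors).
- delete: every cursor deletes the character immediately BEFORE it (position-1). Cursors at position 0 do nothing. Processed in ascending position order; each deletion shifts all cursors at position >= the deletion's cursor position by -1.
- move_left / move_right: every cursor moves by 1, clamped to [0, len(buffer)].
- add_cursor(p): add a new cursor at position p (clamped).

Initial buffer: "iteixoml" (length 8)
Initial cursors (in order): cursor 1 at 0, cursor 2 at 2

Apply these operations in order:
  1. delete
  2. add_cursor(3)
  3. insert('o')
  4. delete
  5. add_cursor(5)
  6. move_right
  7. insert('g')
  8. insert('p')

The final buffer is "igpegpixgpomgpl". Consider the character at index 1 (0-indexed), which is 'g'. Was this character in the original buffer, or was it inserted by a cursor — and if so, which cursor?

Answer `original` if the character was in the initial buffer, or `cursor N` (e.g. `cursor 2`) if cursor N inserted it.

Answer: cursor 1

Derivation:
After op 1 (delete): buffer="ieixoml" (len 7), cursors c1@0 c2@1, authorship .......
After op 2 (add_cursor(3)): buffer="ieixoml" (len 7), cursors c1@0 c2@1 c3@3, authorship .......
After op 3 (insert('o')): buffer="oioeioxoml" (len 10), cursors c1@1 c2@3 c3@6, authorship 1.2..3....
After op 4 (delete): buffer="ieixoml" (len 7), cursors c1@0 c2@1 c3@3, authorship .......
After op 5 (add_cursor(5)): buffer="ieixoml" (len 7), cursors c1@0 c2@1 c3@3 c4@5, authorship .......
After op 6 (move_right): buffer="ieixoml" (len 7), cursors c1@1 c2@2 c3@4 c4@6, authorship .......
After op 7 (insert('g')): buffer="igegixgomgl" (len 11), cursors c1@2 c2@4 c3@7 c4@10, authorship .1.2..3..4.
After op 8 (insert('p')): buffer="igpegpixgpomgpl" (len 15), cursors c1@3 c2@6 c3@10 c4@14, authorship .11.22..33..44.
Authorship (.=original, N=cursor N): . 1 1 . 2 2 . . 3 3 . . 4 4 .
Index 1: author = 1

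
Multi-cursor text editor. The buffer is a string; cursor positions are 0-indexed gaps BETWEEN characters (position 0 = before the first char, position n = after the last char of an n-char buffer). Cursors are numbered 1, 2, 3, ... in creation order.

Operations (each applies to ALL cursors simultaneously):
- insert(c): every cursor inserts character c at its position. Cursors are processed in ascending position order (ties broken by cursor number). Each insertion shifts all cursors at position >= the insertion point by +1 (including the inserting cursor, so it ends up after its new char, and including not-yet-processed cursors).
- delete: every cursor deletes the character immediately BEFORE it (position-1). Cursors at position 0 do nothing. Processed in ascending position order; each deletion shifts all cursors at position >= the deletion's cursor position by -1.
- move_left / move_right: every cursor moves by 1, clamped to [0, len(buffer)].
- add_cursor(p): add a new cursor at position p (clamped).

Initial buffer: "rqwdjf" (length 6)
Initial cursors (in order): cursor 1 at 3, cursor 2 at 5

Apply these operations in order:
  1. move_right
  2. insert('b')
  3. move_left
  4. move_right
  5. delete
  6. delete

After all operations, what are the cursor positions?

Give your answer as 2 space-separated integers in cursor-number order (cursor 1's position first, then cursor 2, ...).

Answer: 3 4

Derivation:
After op 1 (move_right): buffer="rqwdjf" (len 6), cursors c1@4 c2@6, authorship ......
After op 2 (insert('b')): buffer="rqwdbjfb" (len 8), cursors c1@5 c2@8, authorship ....1..2
After op 3 (move_left): buffer="rqwdbjfb" (len 8), cursors c1@4 c2@7, authorship ....1..2
After op 4 (move_right): buffer="rqwdbjfb" (len 8), cursors c1@5 c2@8, authorship ....1..2
After op 5 (delete): buffer="rqwdjf" (len 6), cursors c1@4 c2@6, authorship ......
After op 6 (delete): buffer="rqwj" (len 4), cursors c1@3 c2@4, authorship ....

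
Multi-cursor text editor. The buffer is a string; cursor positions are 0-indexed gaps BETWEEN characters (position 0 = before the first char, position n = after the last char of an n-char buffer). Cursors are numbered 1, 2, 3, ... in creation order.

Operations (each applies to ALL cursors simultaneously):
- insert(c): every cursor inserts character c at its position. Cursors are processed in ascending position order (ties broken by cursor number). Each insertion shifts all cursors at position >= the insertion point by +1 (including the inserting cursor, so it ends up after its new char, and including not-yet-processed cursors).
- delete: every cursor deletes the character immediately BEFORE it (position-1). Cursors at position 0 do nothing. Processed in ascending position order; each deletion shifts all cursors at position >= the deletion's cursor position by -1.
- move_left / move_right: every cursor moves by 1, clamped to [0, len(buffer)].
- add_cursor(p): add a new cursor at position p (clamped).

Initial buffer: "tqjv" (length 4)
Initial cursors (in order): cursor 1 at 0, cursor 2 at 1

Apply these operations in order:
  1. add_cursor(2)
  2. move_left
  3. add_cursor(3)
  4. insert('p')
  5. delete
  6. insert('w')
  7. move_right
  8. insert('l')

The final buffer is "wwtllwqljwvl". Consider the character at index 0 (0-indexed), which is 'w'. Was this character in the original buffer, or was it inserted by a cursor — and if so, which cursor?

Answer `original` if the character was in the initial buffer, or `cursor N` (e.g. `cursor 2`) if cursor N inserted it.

After op 1 (add_cursor(2)): buffer="tqjv" (len 4), cursors c1@0 c2@1 c3@2, authorship ....
After op 2 (move_left): buffer="tqjv" (len 4), cursors c1@0 c2@0 c3@1, authorship ....
After op 3 (add_cursor(3)): buffer="tqjv" (len 4), cursors c1@0 c2@0 c3@1 c4@3, authorship ....
After op 4 (insert('p')): buffer="pptpqjpv" (len 8), cursors c1@2 c2@2 c3@4 c4@7, authorship 12.3..4.
After op 5 (delete): buffer="tqjv" (len 4), cursors c1@0 c2@0 c3@1 c4@3, authorship ....
After op 6 (insert('w')): buffer="wwtwqjwv" (len 8), cursors c1@2 c2@2 c3@4 c4@7, authorship 12.3..4.
After op 7 (move_right): buffer="wwtwqjwv" (len 8), cursors c1@3 c2@3 c3@5 c4@8, authorship 12.3..4.
After op 8 (insert('l')): buffer="wwtllwqljwvl" (len 12), cursors c1@5 c2@5 c3@8 c4@12, authorship 12.123.3.4.4
Authorship (.=original, N=cursor N): 1 2 . 1 2 3 . 3 . 4 . 4
Index 0: author = 1

Answer: cursor 1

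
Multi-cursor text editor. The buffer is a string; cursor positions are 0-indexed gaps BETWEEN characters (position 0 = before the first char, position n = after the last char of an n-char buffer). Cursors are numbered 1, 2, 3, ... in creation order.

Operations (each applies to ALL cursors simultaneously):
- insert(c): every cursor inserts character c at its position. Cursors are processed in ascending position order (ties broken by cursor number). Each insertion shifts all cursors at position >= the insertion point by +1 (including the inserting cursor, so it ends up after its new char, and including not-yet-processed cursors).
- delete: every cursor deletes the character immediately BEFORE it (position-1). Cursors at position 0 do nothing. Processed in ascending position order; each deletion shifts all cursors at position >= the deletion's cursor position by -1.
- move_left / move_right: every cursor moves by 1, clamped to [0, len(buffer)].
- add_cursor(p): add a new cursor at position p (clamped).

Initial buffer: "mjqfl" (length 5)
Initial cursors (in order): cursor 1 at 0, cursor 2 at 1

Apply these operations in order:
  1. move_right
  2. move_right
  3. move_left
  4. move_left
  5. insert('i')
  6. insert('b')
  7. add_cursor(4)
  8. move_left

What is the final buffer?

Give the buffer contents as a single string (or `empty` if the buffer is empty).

After op 1 (move_right): buffer="mjqfl" (len 5), cursors c1@1 c2@2, authorship .....
After op 2 (move_right): buffer="mjqfl" (len 5), cursors c1@2 c2@3, authorship .....
After op 3 (move_left): buffer="mjqfl" (len 5), cursors c1@1 c2@2, authorship .....
After op 4 (move_left): buffer="mjqfl" (len 5), cursors c1@0 c2@1, authorship .....
After op 5 (insert('i')): buffer="imijqfl" (len 7), cursors c1@1 c2@3, authorship 1.2....
After op 6 (insert('b')): buffer="ibmibjqfl" (len 9), cursors c1@2 c2@5, authorship 11.22....
After op 7 (add_cursor(4)): buffer="ibmibjqfl" (len 9), cursors c1@2 c3@4 c2@5, authorship 11.22....
After op 8 (move_left): buffer="ibmibjqfl" (len 9), cursors c1@1 c3@3 c2@4, authorship 11.22....

Answer: ibmibjqfl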